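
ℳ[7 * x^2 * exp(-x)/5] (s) 7 * gamma(s + 2)/5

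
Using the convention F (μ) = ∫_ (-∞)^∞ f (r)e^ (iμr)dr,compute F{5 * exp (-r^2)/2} 5 * sqrt (pi) * exp (-μ^2/4)/2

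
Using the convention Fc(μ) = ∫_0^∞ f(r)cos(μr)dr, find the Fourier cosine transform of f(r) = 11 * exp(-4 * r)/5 44/(5 * (μ^2+16))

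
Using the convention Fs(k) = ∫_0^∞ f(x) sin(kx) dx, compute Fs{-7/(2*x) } -7*pi/4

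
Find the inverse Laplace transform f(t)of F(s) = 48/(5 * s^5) 2 * t^4/5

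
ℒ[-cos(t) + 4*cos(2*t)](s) 4*s/(s^2 + 4)- s/(s^2 + 1)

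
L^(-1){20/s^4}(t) 10 * t^3/3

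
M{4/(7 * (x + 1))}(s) 4 * pi * csc(pi * s)/7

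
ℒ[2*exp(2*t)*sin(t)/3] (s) 2/(3*((s - 2)^2 + 1))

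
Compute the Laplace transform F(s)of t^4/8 3/s^5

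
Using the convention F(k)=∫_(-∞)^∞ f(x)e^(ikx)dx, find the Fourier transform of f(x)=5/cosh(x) 5 * pi/cosh(pi * k/2)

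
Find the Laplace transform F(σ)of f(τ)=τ σ^(-2)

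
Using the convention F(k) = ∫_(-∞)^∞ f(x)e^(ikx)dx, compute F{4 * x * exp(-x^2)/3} 2 * I * sqrt(pi) * k * exp(-k^2/4)/3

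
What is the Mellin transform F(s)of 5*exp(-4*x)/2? 5*gamma(s)/(2*2^(2*s))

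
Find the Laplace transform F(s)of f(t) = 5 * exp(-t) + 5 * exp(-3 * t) 5/(s + 3) + 5/(s + 1)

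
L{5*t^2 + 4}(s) 10/s^3 + 4/s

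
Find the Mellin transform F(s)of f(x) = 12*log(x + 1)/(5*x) -12*pi*csc(pi*s)/(5*s - 5)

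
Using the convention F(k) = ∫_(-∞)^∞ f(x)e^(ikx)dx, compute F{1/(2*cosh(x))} pi/(2*cosh(pi*k/2))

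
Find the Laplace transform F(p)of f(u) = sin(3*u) 3/(p^2 + 9)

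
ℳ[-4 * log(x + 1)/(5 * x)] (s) 4 * pi * csc(pi * s)/(5 * (s - 1))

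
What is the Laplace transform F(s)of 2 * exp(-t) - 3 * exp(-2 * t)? 2/(s + 1) - 3/(s + 2)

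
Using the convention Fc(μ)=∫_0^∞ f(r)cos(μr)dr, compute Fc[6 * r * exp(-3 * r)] 6 * (9 - μ^2)/(μ^2 + 9)^2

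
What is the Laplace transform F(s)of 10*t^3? 60/s^4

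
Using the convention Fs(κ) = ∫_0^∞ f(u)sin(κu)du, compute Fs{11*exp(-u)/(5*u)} 11*atan(κ)/5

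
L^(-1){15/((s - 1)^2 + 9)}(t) 5*exp(t)*sin(3*t)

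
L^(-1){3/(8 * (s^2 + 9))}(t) sin(3 * t)/8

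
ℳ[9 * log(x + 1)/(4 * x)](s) -9 * pi * csc(pi * s)/(4 * s - 4)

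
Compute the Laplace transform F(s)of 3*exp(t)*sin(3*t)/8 9/(8*((s - 1)^2 + 9))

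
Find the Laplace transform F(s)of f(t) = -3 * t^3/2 -9/s^4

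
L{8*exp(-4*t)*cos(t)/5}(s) 8*(s + 4)/(5*((s + 4)^2 + 1))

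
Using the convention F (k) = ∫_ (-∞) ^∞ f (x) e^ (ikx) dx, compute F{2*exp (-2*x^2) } sqrt (2)*sqrt (pi)*exp (-k^2/8) 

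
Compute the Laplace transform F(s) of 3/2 3/(2*s) 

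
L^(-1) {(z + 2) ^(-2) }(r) r*exp(-2*r) 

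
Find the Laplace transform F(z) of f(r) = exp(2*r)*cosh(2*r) (z - 2) /(z*(z - 4) ) 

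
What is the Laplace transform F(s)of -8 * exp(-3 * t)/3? -8/(3 * s + 9)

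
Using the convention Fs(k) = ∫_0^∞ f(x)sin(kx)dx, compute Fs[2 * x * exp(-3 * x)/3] 4 * k/(k^2 + 9)^2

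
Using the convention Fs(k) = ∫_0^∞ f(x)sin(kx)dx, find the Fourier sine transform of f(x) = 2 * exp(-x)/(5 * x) 2 * atan(k)/5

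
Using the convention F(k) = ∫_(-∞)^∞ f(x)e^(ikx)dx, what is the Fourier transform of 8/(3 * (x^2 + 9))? 8 * pi * exp(-3 * Abs(k))/9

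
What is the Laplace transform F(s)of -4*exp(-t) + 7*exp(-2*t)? 7/(s + 2) - 4/(s + 1)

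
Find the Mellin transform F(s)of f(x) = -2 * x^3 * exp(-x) -2 * gamma(s+3)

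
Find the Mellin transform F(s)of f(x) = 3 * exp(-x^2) 3 * gamma(s/2)/2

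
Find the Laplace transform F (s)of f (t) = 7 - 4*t 7/s - 4/s^2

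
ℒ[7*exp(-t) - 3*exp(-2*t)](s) 7/(s+1) - 3/(s+2)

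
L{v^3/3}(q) 2/q^4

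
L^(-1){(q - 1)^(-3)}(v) v^2*exp(v)/2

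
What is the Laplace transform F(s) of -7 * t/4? -7/(4 * s^2) 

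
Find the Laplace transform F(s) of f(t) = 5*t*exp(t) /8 5/(8*(s - 1) ^2) 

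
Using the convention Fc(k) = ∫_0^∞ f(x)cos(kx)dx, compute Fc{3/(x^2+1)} 3*pi*exp(-k)/2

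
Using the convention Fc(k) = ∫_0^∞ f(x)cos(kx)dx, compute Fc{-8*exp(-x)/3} -8/(3*k^2 + 3)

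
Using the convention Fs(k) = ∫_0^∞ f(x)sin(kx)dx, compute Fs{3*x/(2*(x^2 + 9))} 3*pi*exp(-3*k)/4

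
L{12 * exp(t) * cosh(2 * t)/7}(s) 12 * (s - 1)/(7 * ((s - 1)^2 - 4))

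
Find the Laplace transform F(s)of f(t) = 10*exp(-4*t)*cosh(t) 10*(s + 4)/((s + 4)^2 - 1)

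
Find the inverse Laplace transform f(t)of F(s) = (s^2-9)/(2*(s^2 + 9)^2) t*cos(3*t)/2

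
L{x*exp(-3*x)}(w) (w + 3)^(-2)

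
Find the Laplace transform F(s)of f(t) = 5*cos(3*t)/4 5*s/(4*(s^2 + 9))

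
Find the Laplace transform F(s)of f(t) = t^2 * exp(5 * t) 2/(s - 5)^3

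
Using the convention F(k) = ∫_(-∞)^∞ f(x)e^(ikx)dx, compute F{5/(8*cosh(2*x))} 5*pi/(16*cosh(pi*k/4))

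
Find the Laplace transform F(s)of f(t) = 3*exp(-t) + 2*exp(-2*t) 3/(s + 1) + 2/(s + 2)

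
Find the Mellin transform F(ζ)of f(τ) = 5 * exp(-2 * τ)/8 5 * gamma(ζ)/(8 * 2^ζ)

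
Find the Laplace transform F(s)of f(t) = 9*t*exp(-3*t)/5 9/(5*(s+3)^2)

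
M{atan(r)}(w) -pi*sec(pi*w/2)/(2*w)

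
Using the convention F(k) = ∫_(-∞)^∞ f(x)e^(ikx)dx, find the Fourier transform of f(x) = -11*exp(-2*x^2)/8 -11*sqrt(2)*sqrt(pi)*exp(-k^2/8)/16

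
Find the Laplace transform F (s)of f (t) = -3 -3/s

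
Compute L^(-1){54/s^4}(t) 9*t^3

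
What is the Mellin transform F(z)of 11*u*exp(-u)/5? 11*gamma(z + 1)/5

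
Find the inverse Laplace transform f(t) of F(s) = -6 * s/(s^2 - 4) -6 * cosh(2 * t) 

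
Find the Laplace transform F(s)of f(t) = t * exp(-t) (s + 1)^(-2)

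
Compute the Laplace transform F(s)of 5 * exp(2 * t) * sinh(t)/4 5/(4 * ((s - 2)^2 - 1))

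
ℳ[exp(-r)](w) gamma(w)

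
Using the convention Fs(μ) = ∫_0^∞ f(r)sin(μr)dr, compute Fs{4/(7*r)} 2*pi/7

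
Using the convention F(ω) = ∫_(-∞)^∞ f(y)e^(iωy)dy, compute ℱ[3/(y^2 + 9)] pi*exp(-3*Abs(ω))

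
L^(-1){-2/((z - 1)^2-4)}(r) -exp(r) * sinh(2 * r)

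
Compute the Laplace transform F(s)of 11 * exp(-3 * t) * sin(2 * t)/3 22/(3 * ((s + 3)^2 + 4))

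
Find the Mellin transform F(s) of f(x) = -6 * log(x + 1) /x 6 * pi * csc(pi * s) /(s - 1) 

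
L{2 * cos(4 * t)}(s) 2 * s/(s^2 + 16)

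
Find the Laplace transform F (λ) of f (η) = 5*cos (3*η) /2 5*λ/ (2*(λ^2 + 9) ) 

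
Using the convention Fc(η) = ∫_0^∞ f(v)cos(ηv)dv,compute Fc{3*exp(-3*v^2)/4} sqrt(3)*sqrt(pi)*exp(-η^2/12)/8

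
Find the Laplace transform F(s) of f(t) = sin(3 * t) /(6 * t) atan(3/s) /6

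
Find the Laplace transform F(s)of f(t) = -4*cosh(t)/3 -4*s/(3*s^2 - 3)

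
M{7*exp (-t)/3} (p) 7*gamma (p)/3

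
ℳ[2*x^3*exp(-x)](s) 2*gamma(s + 3)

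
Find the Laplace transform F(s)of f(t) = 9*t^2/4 9/(2*s^3)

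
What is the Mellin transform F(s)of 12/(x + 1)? 12*pi*csc(pi*s)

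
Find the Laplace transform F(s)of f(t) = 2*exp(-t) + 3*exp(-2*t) 3/(s + 2) + 2/(s + 1)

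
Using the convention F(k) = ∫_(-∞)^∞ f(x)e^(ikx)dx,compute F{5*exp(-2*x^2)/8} 5*sqrt(2)*sqrt(pi)*exp(-k^2/8)/16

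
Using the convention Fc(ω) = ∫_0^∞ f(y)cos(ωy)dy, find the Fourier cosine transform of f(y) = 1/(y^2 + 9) pi * exp(-3 * ω)/6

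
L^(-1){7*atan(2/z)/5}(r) 7*sin(2*r)/(5*r)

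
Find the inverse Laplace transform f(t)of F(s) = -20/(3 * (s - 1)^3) -10 * t^2 * exp(t)/3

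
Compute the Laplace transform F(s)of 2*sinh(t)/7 2/(7*(s^2 - 1))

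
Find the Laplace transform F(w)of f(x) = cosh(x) w/(w^2 - 1)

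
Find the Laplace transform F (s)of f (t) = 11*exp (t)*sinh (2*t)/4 11/ (2*( (s - 1)^2 - 4))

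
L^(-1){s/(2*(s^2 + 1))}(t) cos(t)/2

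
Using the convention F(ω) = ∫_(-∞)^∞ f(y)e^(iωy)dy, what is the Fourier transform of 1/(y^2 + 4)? pi*exp(-2*Abs(ω))/2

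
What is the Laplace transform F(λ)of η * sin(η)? 2 * λ/(λ^2 + 1)^2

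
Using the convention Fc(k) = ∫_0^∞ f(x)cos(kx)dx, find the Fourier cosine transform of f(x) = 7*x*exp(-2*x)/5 7*(4 - k^2)/(5*(k^2 + 4)^2)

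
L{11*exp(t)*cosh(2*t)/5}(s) 11*(s - 1)/(5*((s - 1)^2 - 4))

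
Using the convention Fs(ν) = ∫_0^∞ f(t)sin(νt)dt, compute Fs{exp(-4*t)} ν/(ν^2 + 16)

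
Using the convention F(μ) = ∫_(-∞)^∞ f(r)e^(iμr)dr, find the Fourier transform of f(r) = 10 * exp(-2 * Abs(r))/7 40/(7 * (μ^2+4))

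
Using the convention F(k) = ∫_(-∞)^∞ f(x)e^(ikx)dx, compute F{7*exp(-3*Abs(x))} 42/(k^2 + 9)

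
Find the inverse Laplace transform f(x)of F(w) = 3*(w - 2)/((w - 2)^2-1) 3*exp(2*x)*cosh(x)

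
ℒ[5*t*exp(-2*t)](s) 5/(s + 2)^2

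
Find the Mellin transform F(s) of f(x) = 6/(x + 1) 6*pi*csc(pi*s) 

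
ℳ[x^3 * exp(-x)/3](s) gamma(s + 3)/3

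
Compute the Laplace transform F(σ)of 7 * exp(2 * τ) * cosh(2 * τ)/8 7 * (σ - 2)/(8 * σ * (σ - 4))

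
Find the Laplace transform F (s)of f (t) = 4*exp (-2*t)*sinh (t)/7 4/ (7*( (s + 2)^2 - 1))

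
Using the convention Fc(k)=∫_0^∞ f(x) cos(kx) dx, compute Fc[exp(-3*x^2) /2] sqrt(3)*sqrt(pi)*exp(-k^2/12) /12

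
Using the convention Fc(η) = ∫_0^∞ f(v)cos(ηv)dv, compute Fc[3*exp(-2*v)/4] 3/(2*(η^2 + 4))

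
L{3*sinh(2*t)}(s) 6/(s^2 - 4)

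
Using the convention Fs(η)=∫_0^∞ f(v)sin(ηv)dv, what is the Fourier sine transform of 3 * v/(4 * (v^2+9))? 3 * pi * exp(-3 * η)/8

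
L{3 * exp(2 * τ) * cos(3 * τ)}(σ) 3 * (σ - 2)/((σ - 2)^2 + 9)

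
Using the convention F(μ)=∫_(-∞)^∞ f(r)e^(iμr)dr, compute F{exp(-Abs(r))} 2/(μ^2 + 1)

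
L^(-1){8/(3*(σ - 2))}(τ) 8*exp(2*τ)/3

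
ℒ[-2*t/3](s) -2/(3*s^2)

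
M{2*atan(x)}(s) -pi*sec(pi*s/2)/s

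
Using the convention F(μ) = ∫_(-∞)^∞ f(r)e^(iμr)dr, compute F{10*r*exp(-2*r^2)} 5*sqrt(2)*I*sqrt(pi)*μ*exp(-μ^2/8)/4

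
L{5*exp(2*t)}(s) 5/(s - 2)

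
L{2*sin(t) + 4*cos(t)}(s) 4*s/(s^2 + 1) + 2/(s^2 + 1)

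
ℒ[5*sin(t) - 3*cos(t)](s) 5/(s^2 + 1) - 3*s/(s^2 + 1)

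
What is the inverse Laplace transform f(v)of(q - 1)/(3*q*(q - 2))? exp(v)*cosh(v)/3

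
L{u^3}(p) 6/p^4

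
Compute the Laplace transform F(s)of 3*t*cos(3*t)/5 3*(s^2 - 9)/(5*(s^2 + 9)^2)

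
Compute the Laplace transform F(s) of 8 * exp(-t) 8/(s + 1) 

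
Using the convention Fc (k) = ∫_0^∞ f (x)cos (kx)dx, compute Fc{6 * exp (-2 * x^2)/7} 3 * sqrt (2) * sqrt (pi) * exp (-k^2/8)/14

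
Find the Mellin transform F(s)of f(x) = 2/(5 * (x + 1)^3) pi * (s - 2) * (s - 1)/(5 * sin(pi * s))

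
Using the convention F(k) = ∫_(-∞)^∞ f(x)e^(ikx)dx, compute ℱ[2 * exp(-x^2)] 2 * sqrt(pi) * exp(-k^2/4)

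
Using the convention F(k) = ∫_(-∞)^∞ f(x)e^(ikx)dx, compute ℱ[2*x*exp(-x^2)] I*sqrt(pi)*k*exp(-k^2/4)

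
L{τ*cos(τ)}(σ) (σ^2 - 1)/(σ^2 + 1)^2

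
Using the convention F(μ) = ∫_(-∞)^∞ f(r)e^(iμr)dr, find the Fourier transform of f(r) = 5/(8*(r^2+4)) 5*pi*exp(-2*Abs(μ))/16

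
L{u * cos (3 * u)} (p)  (p^2 - 9)/ (p^2+9)^2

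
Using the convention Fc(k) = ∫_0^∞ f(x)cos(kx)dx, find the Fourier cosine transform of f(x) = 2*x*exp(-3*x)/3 2*(9 - k^2)/(3*(k^2 + 9)^2)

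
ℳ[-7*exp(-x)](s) -7*gamma(s) 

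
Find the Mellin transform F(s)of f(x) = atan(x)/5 -pi*sec(pi*s/2)/(10*s)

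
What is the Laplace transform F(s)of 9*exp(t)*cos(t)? 9*(s - 1)/((s - 1)^2 + 1)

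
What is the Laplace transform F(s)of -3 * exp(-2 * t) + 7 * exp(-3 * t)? 7/(s + 3) - 3/(s + 2)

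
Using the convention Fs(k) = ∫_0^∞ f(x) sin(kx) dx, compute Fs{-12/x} -6*pi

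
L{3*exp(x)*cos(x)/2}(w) 3*(w - 1)/(2*((w - 1)^2 + 1))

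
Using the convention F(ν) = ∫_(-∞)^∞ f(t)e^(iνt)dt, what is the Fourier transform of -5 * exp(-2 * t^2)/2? -5 * sqrt(2) * sqrt(pi) * exp(-ν^2/8)/4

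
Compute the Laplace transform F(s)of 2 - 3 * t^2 2/s - 6/s^3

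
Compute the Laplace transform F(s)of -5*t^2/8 -5/(4*s^3)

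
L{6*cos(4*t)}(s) 6*s/(s^2 + 16)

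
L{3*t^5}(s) 360/s^6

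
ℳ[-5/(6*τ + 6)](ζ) -5*pi*csc(pi*ζ) /6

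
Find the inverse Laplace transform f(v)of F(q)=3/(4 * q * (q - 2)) 3 * exp(v) * sinh(v)/4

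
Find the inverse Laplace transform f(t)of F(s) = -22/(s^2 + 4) -11*sin(2*t)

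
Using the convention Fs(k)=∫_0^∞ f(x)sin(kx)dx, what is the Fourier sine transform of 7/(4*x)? 7*pi/8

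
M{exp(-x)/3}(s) gamma(s)/3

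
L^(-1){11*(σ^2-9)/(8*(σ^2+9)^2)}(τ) 11*τ*cos(3*τ)/8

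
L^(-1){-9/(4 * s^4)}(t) -3 * t^3/8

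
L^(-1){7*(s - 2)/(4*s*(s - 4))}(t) 7*exp(2*t)*cosh(2*t)/4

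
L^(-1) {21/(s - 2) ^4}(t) 7 * t^3 * exp(2 * t) /2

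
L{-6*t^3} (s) -36/s^4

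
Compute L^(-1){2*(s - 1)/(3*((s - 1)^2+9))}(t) 2*exp(t)*cos(3*t)/3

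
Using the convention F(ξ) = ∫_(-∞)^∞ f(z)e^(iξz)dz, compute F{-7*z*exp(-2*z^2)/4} -7*sqrt(2)*I*sqrt(pi)*ξ*exp(-ξ^2/8)/32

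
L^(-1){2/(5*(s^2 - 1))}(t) 2*sinh(t)/5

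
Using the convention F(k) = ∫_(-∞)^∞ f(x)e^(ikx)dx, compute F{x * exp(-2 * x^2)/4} sqrt(2) * I * sqrt(pi) * k * exp(-k^2/8)/32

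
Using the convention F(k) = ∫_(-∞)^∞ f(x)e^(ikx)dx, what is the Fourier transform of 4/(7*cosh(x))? 4*pi/(7*cosh(pi*k/2))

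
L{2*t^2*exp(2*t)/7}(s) 4/(7*(s - 2)^3)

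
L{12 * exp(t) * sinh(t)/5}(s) 12/(5 * s * (s - 2))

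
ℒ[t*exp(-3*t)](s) (s + 3)^(-2)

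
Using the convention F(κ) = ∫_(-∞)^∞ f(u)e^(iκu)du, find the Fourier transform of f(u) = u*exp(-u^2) I*sqrt(pi)*κ*exp(-κ^2/4)/2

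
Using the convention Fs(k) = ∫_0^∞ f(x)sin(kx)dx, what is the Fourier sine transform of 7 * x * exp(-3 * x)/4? 21 * k/(2 * (k^2 + 9)^2)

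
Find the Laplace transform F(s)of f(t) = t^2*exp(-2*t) 2/(s + 2)^3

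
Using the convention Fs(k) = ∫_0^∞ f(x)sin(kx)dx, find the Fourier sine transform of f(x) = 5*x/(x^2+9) 5*pi*exp(-3*k)/2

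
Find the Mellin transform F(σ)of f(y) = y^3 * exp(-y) gamma(σ + 3)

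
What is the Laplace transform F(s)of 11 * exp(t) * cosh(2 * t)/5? 11 * (s - 1)/(5 * ((s - 1)^2-4))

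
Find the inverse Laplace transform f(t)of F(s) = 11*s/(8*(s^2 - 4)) 11*cosh(2*t)/8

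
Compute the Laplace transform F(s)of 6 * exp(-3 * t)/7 6/(7 * (s + 3))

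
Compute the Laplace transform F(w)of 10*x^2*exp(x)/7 20/(7*(w - 1)^3)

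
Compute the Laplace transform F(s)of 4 4/s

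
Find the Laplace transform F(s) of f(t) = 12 12/s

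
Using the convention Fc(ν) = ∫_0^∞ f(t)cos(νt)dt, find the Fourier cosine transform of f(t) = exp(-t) 1/(ν^2+1)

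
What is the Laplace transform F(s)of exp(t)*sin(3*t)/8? 3/(8*((s - 1)^2+9))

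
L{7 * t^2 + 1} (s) 14/s^3 + 1/s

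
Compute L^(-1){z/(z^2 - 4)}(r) cosh(2*r)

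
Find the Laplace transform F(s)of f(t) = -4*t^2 -8/s^3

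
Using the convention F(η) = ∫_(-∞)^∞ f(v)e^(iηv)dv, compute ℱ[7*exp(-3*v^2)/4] 7*sqrt(3)*sqrt(pi)*exp(-η^2/12)/12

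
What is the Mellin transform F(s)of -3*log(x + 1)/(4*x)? 3*pi*csc(pi*s)/(4*(s - 1))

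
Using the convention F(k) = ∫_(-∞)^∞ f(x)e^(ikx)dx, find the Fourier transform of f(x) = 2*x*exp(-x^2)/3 I*sqrt(pi)*k*exp(-k^2/4)/3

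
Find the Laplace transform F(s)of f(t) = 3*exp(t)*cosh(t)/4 3*(s - 1)/(4*s*(s - 2))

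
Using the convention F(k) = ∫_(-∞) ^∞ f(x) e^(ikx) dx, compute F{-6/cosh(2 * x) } -3 * pi/cosh(pi * k/4) 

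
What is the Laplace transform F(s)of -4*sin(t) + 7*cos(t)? 7*s/(s^2 + 1) - 4/(s^2 + 1)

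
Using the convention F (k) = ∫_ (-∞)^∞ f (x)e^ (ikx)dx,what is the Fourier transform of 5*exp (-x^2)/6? 5*sqrt (pi)*exp (-k^2/4)/6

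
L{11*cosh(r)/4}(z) 11*z/(4*(z^2 - 1))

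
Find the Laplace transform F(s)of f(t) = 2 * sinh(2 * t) 4/(s^2 - 4)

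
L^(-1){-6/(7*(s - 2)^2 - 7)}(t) -6*exp(2*t)*sinh(t)/7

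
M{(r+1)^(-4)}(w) gamma(w)*gamma(4 - w)/6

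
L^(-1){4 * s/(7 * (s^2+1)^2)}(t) 2 * t * sin(t)/7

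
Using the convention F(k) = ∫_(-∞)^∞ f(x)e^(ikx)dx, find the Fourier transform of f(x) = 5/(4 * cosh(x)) 5 * pi/(4 * cosh(pi * k/2))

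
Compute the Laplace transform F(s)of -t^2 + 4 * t 4/s^2 - 2/s^3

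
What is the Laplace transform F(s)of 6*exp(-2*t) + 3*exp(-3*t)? 6/(s + 2) + 3/(s + 3)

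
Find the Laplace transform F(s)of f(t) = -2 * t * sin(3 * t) -12 * s/(s^2 + 9)^2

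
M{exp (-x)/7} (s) gamma (s)/7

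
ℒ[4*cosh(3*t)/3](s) 4*s/(3*(s^2 - 9))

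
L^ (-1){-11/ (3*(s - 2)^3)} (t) -11*t^2*exp (2*t)/6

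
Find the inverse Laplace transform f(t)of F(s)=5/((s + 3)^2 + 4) 5 * exp(-3 * t) * sin(2 * t)/2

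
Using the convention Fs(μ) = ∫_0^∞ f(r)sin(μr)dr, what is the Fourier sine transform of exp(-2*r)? μ/(μ^2 + 4)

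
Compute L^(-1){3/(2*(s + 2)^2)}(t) 3*t*exp(-2*t)/2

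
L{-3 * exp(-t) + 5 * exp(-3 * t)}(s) 5/(s + 3) - 3/(s + 1)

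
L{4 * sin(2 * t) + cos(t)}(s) s/(s^2 + 1) + 8/(s^2 + 4)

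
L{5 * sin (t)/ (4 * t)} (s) 5 * atan (1/s)/4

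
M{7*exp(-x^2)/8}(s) 7*gamma(s/2)/16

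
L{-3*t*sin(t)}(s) -6*s/(s^2 + 1)^2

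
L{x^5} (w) 120/w^6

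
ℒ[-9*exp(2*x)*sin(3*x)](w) -27/((w - 2) ^2 + 9) 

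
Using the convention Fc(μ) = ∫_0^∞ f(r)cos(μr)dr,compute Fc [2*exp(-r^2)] sqrt(pi)*exp(-μ^2/4)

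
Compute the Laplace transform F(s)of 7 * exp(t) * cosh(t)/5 7 * (s - 1)/(5 * s * (s - 2))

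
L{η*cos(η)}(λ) (λ^2 - 1)/(λ^2 + 1)^2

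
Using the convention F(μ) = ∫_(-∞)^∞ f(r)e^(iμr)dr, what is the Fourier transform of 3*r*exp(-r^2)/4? 3*I*sqrt(pi)*μ*exp(-μ^2/4)/8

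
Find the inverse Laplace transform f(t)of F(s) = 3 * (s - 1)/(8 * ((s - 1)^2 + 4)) 3 * exp(t) * cos(2 * t)/8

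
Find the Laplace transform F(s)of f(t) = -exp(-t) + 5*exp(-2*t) 5/(s + 2) - 1/(s + 1)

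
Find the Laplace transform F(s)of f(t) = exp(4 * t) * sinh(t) 1/((s - 4)^2 - 1)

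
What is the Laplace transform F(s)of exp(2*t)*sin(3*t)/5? 3/(5*((s - 2)^2 + 9))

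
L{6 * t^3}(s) 36/s^4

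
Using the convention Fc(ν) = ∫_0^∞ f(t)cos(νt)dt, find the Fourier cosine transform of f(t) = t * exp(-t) (1 - ν^2)/(ν^2 + 1)^2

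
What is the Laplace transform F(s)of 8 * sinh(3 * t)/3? 8/(s^2 - 9)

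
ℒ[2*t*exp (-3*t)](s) 2/ (s + 3)^2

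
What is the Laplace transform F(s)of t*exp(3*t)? (s - 3)^(-2)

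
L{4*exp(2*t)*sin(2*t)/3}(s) 8/(3*((s - 2)^2 + 4))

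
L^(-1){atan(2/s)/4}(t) sin(2 * t)/(4 * t)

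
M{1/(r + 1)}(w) pi*csc(pi*w)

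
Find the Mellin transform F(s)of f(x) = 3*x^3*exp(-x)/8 3*gamma(s + 3)/8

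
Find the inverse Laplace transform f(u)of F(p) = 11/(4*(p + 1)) 11*exp(-u)/4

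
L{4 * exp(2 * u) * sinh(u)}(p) 4/((p - 2)^2 - 1)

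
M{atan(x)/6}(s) -pi * sec(pi * s/2)/(12 * s)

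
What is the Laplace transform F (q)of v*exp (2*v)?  (q - 2)^ (-2)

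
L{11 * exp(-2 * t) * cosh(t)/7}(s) 11 * (s + 2)/(7 * ((s + 2)^2-1))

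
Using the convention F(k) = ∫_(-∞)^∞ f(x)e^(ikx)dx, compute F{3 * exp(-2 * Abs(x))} 12/(k^2 + 4)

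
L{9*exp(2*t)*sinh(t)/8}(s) 9/(8*((s - 2)^2 - 1))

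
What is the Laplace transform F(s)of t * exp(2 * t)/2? 1/(2 * (s - 2)^2)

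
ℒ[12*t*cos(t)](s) 12*(s^2 - 1)/(s^2+1)^2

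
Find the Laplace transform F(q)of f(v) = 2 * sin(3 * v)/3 2/(q^2 + 9)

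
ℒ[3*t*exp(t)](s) 3/(s - 1) ^2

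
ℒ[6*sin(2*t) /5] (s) 12/(5*(s^2 + 4) ) 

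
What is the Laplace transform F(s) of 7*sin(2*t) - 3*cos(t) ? 14/(s^2+4) - 3*s/(s^2+1) 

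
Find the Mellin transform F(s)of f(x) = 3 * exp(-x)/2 3 * gamma(s)/2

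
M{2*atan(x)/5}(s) -pi*sec(pi*s/2)/(5*s)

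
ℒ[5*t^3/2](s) 15/s^4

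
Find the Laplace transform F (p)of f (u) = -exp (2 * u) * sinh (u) -1/ ( (p - 2)^2 - 1)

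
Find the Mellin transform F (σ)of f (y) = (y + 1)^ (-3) pi*(σ - 2)*(σ - 1)/ (2*sin (pi*σ))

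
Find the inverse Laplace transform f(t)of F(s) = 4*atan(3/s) 4*sin(3*t)/t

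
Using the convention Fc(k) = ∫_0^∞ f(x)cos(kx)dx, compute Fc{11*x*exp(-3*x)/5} 11*(9 - k^2)/(5*(k^2 + 9)^2)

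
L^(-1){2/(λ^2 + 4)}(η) sin(2*η)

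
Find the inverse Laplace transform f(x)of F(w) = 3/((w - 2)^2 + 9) exp(2*x)*sin(3*x)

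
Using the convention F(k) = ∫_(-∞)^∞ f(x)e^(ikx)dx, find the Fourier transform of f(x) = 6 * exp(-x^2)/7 6 * sqrt(pi) * exp(-k^2/4)/7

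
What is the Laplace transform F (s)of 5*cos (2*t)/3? 5*s/ (3*(s^2+4))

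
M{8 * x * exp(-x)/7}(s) 8 * gamma(s + 1)/7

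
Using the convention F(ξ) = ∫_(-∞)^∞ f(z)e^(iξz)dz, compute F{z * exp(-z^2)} I * sqrt(pi) * ξ * exp(-ξ^2/4)/2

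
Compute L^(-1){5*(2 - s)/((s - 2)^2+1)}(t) -5*exp(2*t)*cos(t)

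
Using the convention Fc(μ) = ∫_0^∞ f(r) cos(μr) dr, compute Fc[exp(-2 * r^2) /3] sqrt(2) * sqrt(pi) * exp(-μ^2/8) /12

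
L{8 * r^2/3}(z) 16/(3 * z^3)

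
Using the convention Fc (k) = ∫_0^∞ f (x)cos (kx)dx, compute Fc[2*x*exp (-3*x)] 2*(9 - k^2)/ (k^2 + 9)^2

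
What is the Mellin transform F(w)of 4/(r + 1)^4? 2*gamma(w)*gamma(4 - w)/3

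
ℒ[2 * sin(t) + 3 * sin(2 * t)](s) 2/(s^2 + 1) + 6/(s^2 + 4) 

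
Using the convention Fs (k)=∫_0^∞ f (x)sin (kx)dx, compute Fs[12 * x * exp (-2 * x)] 48 * k/ (k^2 + 4)^2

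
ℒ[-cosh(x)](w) -w/(w^2 - 1)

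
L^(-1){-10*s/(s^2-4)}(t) -10*cosh(2*t)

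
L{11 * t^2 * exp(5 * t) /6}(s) 11/(3 * (s - 5) ^3) 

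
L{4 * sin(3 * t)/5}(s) 12/(5 * (s^2 + 9))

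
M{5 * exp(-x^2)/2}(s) 5 * gamma(s/2)/4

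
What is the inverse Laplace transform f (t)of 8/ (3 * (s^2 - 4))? 4 * sinh (2 * t)/3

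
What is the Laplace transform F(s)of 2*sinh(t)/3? 2/(3*(s^2 - 1))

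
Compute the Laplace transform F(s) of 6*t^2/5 12/(5*s^3) 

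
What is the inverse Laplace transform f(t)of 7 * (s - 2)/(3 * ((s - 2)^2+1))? 7 * exp(2 * t) * cos(t)/3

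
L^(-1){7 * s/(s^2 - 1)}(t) 7 * cosh(t)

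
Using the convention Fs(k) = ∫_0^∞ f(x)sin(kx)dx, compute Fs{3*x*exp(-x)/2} 3*k/(k^2 + 1)^2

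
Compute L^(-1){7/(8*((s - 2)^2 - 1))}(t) 7*exp(2*t)*sinh(t)/8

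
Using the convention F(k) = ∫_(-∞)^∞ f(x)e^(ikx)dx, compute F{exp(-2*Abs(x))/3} 4/(3*(k^2 + 4))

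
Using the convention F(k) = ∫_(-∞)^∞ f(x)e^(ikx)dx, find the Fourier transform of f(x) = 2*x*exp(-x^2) I*sqrt(pi)*k*exp(-k^2/4)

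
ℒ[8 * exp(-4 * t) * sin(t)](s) 8/((s+4)^2+1)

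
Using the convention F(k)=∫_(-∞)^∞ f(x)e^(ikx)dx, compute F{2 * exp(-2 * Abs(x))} 8/(k^2 + 4)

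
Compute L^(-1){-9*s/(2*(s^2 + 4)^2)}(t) -9*t*sin(2*t)/8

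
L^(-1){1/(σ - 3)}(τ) exp(3*τ)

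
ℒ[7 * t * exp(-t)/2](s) 7/(2 * (s + 1)^2)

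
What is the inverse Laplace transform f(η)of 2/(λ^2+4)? sin(2*η)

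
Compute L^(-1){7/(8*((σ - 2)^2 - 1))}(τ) 7*exp(2*τ)*sinh(τ)/8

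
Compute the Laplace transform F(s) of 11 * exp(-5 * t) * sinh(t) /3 11/(3 * ((s + 5) ^2 - 1) ) 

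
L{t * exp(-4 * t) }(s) (s + 4) ^(-2) 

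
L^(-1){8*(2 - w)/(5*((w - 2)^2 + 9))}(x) -8*exp(2*x)*cos(3*x)/5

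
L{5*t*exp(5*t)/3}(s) 5/(3*(s - 5)^2)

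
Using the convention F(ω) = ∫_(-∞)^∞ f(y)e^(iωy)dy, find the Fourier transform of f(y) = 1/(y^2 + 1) pi*exp(-Abs(ω))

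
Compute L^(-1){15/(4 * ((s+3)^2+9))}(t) 5 * exp(-3 * t) * sin(3 * t)/4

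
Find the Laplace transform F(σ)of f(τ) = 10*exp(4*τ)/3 10/(3*(σ - 4))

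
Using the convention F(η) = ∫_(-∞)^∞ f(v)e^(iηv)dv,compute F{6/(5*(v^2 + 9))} 2*pi*exp(-3*Abs(η))/5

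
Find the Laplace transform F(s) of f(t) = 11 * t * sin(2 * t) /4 11 * s/(s^2 + 4) ^2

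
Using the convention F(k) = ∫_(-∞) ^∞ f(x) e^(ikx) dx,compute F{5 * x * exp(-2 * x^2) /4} 5 * sqrt(2) * I * sqrt(pi) * k * exp(-k^2/8) /32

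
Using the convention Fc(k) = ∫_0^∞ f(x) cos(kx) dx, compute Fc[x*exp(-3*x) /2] (9 - k^2) /(2*(k^2 + 9) ^2) 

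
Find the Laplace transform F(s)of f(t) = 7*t 7/s^2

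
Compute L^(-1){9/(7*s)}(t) 9/7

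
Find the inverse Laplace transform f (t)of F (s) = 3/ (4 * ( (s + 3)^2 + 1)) 3 * exp (-3 * t) * sin (t)/4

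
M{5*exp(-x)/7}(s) 5*gamma(s)/7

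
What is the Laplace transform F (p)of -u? -1/p^2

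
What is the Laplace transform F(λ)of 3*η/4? 3/(4*λ^2)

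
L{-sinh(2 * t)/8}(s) -1/(4 * s^2 - 16)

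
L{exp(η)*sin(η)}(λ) 1/((λ - 1)^2 + 1)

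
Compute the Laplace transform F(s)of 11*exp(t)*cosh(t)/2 11*(s - 1)/(2*s*(s - 2))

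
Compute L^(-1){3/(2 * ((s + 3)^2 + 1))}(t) 3 * exp(-3 * t) * sin(t)/2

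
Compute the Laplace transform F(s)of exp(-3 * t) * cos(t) (s + 3)/((s + 3)^2 + 1)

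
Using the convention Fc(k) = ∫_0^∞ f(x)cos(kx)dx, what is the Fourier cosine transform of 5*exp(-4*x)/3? 20/(3*(k^2 + 16))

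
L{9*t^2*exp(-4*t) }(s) 18/(s + 4) ^3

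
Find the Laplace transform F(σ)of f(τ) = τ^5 120/σ^6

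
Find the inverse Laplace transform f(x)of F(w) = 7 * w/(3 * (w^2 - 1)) 7 * cosh(x)/3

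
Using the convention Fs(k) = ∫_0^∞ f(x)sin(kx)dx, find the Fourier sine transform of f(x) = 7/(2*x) 7*pi/4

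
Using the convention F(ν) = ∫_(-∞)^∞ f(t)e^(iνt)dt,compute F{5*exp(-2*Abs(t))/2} 10/(ν^2+4)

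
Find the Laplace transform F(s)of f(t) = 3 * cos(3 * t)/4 3 * s/(4 * (s^2 + 9))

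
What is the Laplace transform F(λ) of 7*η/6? 7/(6*λ^2) 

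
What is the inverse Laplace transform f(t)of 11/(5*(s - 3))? 11*exp(3*t)/5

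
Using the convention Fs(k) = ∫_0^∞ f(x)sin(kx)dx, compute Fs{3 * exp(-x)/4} 3 * k/(4 * (k^2 + 1))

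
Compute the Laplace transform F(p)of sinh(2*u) 2/(p^2 - 4)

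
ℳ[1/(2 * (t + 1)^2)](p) (-pi * p + pi)/(2 * sin(pi * p))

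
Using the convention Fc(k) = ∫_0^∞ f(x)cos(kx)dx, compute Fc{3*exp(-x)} 3/(k^2 + 1)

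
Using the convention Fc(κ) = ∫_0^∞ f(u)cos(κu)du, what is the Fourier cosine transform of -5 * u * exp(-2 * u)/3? 5 * (κ^2 - 4)/(3 * (κ^2 + 4)^2)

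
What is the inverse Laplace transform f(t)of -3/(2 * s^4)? -t^3/4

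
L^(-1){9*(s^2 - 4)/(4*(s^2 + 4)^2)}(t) 9*t*cos(2*t)/4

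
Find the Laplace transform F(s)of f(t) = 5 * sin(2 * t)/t 5 * atan(2/s)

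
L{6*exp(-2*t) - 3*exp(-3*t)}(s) 6/(s + 2) - 3/(s + 3)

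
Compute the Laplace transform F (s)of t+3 s^ (-2)+3/s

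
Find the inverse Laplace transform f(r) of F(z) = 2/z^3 r^2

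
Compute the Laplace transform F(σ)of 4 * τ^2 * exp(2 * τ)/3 8/(3 * (σ - 2)^3)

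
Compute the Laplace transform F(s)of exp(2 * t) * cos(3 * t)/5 (s - 2)/(5 * ((s - 2)^2 + 9))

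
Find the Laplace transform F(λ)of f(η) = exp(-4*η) 1/(λ + 4)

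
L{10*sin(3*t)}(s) 30/(s^2 + 9)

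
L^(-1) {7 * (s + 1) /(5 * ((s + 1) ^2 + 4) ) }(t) 7 * exp(-t) * cos(2 * t) /5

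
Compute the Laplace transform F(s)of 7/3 7/(3*s)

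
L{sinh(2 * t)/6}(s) 1/(3 * (s^2 - 4))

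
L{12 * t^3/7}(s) 72/(7 * s^4)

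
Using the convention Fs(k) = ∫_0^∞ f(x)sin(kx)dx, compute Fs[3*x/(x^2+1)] 3*pi*exp(-k)/2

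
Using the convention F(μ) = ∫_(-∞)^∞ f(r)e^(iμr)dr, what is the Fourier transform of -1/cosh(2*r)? -pi/(2*cosh(pi*μ/4))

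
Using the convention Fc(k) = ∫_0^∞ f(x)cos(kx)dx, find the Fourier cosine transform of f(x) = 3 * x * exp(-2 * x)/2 3 * (4 - k^2)/(2 * (k^2+4)^2)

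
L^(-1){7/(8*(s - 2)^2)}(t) 7*t*exp(2*t)/8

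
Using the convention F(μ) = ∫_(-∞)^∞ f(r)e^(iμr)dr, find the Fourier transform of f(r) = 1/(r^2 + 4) pi*exp(-2*Abs(μ))/2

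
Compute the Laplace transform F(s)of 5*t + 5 5/s + 5/s^2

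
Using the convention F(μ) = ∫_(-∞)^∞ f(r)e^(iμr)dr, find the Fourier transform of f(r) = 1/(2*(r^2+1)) pi*exp(-Abs(μ))/2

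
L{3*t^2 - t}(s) 6/s^3 - 1/s^2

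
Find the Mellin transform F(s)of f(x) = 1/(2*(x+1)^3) pi*(s - 2)*(s - 1)/(4*sin(pi*s))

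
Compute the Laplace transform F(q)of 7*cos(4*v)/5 7*q/(5*(q^2+16))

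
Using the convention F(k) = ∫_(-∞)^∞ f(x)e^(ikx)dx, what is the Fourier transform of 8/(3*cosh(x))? 8*pi/(3*cosh(pi*k/2))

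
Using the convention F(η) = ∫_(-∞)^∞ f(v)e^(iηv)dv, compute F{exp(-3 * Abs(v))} 6/(η^2 + 9)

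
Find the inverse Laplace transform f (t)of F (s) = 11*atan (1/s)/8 11*sin (t)/ (8*t)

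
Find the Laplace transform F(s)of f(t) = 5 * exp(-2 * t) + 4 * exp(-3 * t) 4/(s + 3) + 5/(s + 2)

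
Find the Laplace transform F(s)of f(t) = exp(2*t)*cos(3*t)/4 (s - 2)/(4*((s - 2)^2 + 9))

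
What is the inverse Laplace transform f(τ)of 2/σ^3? τ^2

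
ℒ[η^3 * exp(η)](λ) 6/(λ - 1)^4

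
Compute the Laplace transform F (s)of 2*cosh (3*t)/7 2*s/ (7*(s^2 - 9))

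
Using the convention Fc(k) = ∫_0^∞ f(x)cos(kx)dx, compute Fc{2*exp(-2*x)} 4/(k^2+4)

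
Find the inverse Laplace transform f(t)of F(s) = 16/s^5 2*t^4/3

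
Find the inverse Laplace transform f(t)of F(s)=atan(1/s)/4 sin(t)/(4 * t)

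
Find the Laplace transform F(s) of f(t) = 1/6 1/(6*s) 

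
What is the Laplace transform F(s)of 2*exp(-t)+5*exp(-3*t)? 2/(s+1)+5/(s+3)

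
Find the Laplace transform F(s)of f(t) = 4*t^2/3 8/(3*s^3)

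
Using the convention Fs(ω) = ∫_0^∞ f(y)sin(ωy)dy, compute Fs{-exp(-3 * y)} -ω/(ω^2 + 9)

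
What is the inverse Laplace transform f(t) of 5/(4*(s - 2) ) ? 5*exp(2*t) /4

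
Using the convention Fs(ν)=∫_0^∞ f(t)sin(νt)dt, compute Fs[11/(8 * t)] 11 * pi/16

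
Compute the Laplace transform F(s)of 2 2/s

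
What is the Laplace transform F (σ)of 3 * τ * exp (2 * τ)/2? 3/ (2 * (σ - 2)^2)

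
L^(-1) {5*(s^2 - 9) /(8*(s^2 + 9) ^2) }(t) 5*t*cos(3*t) /8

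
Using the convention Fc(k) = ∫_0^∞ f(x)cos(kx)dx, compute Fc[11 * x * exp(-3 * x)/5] 11 * (9 - k^2)/(5 * (k^2 + 9)^2)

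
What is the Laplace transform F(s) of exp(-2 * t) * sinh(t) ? 1/((s + 2) ^2 - 1) 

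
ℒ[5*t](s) 5/s^2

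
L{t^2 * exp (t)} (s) 2/ (s - 1)^3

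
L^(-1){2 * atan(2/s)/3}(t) 2 * sin(2 * t)/(3 * t)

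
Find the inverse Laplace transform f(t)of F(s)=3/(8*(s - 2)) 3*exp(2*t)/8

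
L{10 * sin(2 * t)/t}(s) 10 * atan(2/s)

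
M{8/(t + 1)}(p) 8*pi*csc(pi*p)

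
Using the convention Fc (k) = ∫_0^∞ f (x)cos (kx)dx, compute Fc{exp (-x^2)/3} sqrt (pi) * exp (-k^2/4)/6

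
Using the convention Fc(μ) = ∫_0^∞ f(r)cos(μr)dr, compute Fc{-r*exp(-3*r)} (μ^2 - 9)/(μ^2 + 9)^2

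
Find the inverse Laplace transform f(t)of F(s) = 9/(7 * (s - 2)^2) 9 * t * exp(2 * t)/7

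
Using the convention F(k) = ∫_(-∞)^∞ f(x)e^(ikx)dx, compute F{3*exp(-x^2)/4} 3*sqrt(pi)*exp(-k^2/4)/4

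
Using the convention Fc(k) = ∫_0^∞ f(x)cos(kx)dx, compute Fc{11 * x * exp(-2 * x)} 11 * (4 - k^2)/(k^2+4)^2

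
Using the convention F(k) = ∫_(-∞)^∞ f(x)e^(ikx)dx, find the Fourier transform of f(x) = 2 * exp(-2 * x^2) sqrt(2) * sqrt(pi) * exp(-k^2/8)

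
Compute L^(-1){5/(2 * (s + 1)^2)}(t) 5 * t * exp(-t)/2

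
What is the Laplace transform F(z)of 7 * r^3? 42/z^4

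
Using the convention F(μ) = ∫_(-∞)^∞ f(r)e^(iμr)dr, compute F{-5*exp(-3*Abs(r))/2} -15/(μ^2 + 9)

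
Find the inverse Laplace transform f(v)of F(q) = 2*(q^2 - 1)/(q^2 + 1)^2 2*v*cos(v)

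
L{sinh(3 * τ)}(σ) 3/(σ^2 - 9)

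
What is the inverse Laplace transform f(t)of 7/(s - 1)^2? 7*t*exp(t)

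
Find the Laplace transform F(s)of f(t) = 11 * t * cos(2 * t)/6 11 * (s^2 - 4)/(6 * (s^2+4)^2)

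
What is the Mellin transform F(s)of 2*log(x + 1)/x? -2*pi*csc(pi*s)/(s - 1)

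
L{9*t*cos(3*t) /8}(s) 9*(s^2-9) /(8*(s^2 + 9) ^2) 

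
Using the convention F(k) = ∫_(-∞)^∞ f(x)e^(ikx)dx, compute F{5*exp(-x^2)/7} 5*sqrt(pi)*exp(-k^2/4)/7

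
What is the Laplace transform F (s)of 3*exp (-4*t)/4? 3/ (4*(s + 4))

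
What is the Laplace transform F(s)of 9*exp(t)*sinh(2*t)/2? 9/((s - 1)^2 - 4)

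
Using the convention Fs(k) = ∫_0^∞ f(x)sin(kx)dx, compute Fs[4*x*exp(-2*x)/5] 16*k/(5*(k^2 + 4)^2)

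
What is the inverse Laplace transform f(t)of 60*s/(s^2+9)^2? 10*t*sin(3*t)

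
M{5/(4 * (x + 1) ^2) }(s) -5 * pi * (s - 1) /(4 * sin(pi * s) ) 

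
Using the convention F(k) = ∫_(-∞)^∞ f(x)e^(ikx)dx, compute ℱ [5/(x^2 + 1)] 5*pi*exp(-Abs(k))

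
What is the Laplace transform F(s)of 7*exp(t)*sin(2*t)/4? 7/(2*((s - 1)^2 + 4))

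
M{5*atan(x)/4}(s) -5*pi*sec(pi*s/2)/(8*s)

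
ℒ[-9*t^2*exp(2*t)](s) -18/(s - 2)^3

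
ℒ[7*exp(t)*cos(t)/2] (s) 7*(s - 1)/(2*((s - 1)^2+1))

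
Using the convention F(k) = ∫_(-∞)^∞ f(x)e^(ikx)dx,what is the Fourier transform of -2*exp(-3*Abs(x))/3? -4/(k^2 + 9)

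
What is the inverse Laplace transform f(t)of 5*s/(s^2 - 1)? 5*cosh(t)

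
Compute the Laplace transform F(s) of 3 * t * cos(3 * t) 3 * (s^2 - 9) /(s^2 + 9) ^2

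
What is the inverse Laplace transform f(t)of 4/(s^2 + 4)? 2 * sin(2 * t)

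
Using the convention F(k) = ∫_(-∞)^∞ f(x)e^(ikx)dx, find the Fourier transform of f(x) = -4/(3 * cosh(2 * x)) -2 * pi/(3 * cosh(pi * k/4))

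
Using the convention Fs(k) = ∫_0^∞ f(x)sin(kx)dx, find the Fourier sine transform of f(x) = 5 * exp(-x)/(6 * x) 5 * atan(k)/6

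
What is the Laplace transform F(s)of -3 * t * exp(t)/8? -3/(8 * (s - 1)^2)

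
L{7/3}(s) 7/(3 * s)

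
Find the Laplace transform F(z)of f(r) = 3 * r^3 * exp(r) 18/(z - 1)^4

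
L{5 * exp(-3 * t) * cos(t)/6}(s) 5 * (s + 3)/(6 * ((s + 3)^2 + 1))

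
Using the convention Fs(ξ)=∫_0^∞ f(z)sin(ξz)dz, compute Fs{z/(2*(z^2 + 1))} pi*exp(-ξ)/4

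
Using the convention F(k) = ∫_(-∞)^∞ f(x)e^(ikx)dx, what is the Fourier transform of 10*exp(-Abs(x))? 20/(k^2 + 1)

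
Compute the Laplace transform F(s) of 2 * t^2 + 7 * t 7/s^2 + 4/s^3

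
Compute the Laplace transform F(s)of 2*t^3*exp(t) 12/(s - 1)^4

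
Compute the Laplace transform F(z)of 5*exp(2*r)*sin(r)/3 5/(3*((z - 2)^2 + 1))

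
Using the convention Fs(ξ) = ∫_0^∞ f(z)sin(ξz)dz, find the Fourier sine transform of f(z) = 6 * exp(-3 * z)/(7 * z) 6 * atan(ξ/3)/7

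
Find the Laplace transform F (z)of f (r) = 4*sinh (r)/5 4/ (5*(z^2 - 1))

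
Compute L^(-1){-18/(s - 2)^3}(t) -9 * t^2 * exp(2 * t)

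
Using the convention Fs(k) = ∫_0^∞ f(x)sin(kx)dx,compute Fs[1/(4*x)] pi/8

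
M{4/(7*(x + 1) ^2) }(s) -4*pi*(s - 1) /(7*sin(pi*s) ) 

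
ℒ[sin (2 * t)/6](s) 1/ (3 * (s^2+4))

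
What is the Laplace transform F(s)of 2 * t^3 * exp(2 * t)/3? 4/(s - 2)^4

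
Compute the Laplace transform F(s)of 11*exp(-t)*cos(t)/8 11*(s + 1)/(8*((s + 1)^2 + 1))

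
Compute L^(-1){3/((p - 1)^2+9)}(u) exp(u)*sin(3*u)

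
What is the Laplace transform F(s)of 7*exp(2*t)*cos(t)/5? 7*(s - 2)/(5*((s - 2)^2 + 1))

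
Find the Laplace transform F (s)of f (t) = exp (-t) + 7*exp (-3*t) 7/ (s + 3) + 1/ (s + 1)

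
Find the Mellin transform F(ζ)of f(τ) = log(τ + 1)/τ -pi * csc(pi * ζ)/(ζ - 1)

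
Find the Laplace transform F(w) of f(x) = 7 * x 7/w^2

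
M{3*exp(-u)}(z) 3*gamma(z)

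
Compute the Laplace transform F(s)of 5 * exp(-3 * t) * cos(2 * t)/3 5 * (s + 3)/(3 * ((s + 3)^2 + 4))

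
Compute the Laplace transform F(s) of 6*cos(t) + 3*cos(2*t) 6*s/(s^2 + 1) + 3*s/(s^2 + 4) 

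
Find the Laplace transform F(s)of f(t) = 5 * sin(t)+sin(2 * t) 5/(s^2+1)+2/(s^2+4)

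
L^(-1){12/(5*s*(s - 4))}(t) 6*exp(2*t)*sinh(2*t)/5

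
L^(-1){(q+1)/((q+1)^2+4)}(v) exp(-v) * cos(2 * v)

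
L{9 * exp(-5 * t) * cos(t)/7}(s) 9 * (s+5)/(7 * ((s+5)^2+1))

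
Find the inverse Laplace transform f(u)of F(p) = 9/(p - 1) 9*exp(u)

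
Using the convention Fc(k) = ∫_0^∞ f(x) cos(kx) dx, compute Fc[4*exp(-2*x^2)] sqrt(2)*sqrt(pi)*exp(-k^2/8) 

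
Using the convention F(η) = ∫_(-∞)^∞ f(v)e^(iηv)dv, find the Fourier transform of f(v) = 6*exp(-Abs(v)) 12/(η^2 + 1)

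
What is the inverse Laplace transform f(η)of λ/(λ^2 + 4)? cos(2*η)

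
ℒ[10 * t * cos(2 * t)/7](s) 10 * (s^2 - 4)/(7 * (s^2 + 4)^2)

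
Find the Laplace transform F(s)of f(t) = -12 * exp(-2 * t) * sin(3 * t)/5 -36/(5 * (s + 2)^2 + 45)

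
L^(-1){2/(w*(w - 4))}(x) exp(2*x)*sinh(2*x)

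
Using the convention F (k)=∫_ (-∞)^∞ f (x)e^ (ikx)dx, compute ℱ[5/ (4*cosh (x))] 5*pi/ (4*cosh (pi*k/2))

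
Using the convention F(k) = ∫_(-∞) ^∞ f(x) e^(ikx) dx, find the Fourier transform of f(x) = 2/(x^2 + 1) 2*pi*exp(-Abs(k) ) 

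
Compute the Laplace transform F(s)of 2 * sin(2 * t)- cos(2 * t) 4/(s^2 + 4)- s/(s^2 + 4)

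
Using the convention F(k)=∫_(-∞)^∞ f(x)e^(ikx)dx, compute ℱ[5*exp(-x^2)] 5*sqrt(pi)*exp(-k^2/4)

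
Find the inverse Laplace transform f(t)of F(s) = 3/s 3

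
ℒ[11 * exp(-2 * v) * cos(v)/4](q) 11 * (q + 2)/(4 * ((q + 2)^2 + 1))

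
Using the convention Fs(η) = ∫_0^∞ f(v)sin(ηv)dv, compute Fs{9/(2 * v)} 9 * pi/4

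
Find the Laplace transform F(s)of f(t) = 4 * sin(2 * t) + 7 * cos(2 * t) 7 * s/(s^2 + 4) + 8/(s^2 + 4)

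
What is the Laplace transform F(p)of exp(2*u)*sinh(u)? 1/((p - 2)^2 - 1)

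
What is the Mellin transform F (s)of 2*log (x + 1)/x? -2*pi*csc (pi*s)/ (s - 1)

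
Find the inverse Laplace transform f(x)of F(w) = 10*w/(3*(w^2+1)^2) 5*x*sin(x)/3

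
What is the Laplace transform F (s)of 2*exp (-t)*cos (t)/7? 2*(s+1)/ (7*( (s+1)^2+1))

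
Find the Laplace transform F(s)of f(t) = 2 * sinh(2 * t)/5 4/(5 * (s^2 - 4))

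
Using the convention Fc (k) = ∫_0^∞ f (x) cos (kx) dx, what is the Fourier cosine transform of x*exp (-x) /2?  (1 - k^2) / (2*(k^2 + 1) ^2) 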